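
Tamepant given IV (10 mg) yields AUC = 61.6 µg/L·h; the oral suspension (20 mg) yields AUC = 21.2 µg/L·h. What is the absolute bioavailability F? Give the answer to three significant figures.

F = (AUC_ev / D_ev) / (AUC_iv / D_iv)
  = (21.2/20) / (61.6/10)
  = 1.06 / 6.16 = 0.1721

F = 0.172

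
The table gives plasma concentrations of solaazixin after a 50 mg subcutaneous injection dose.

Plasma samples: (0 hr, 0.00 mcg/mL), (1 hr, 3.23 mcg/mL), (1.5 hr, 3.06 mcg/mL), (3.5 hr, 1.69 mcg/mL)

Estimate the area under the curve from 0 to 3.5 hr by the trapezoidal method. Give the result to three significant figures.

AUC = 7.94 mcg/mL·hr

Trapezoidal AUC_0→3.5:
  [0→1]: (0.00+3.23)/2 × 1 = 1.615
  [1→1.5]: (3.23+3.06)/2 × 0.5 = 1.5725
  [1.5→3.5]: (3.06+1.69)/2 × 2 = 4.75
  Sum = 7.9375 mcg/mL·hr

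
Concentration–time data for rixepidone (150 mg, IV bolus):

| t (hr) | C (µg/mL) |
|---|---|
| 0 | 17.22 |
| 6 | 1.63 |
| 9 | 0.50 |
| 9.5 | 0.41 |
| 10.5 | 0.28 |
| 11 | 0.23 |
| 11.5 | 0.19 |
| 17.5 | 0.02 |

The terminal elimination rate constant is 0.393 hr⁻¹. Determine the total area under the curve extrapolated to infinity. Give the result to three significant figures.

AUC = 61.2 µg/mL·hr

Trapezoidal AUC_0→17.5:
  [0→6]: (17.22+1.63)/2 × 6 = 56.55
  [6→9]: (1.63+0.50)/2 × 3 = 3.195
  [9→9.5]: (0.50+0.41)/2 × 0.5 = 0.2275
  [9.5→10.5]: (0.41+0.28)/2 × 1 = 0.345
  [10.5→11]: (0.28+0.23)/2 × 0.5 = 0.1275
  [11→11.5]: (0.23+0.19)/2 × 0.5 = 0.105
  [11.5→17.5]: (0.19+0.02)/2 × 6 = 0.63
  Sum = 61.18 µg/mL·hr
Extrapolated tail: C_last / k_e = 0.02 / 0.393 = 0.051
AUC_0→∞ = 61.18 + 0.051 = 61.231 µg/mL·hr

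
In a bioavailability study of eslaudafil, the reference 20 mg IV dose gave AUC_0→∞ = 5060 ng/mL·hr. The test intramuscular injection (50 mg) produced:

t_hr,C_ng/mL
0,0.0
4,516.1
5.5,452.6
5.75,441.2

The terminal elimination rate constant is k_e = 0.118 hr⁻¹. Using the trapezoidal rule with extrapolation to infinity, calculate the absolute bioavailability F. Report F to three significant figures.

F = 0.443

Trapezoidal AUC_0→5.75 (intramuscular injection):
  [0→4]: (0.0+516.1)/2 × 4 = 1032.2
  [4→5.5]: (516.1+452.6)/2 × 1.5 = 726.525
  [5.5→5.75]: (452.6+441.2)/2 × 0.25 = 111.725
  Sum = 1870.45 ng/mL·hr
Tail: C_last/k_e = 441.2/0.118 = 3738.983
AUC_0→∞ (intramuscular injection) = 1870.45 + 3738.983 = 5609.433 ng/mL·hr
F = (AUC_ev/D_ev)/(AUC_iv/D_iv) = (5609.433/50)/(5060/20) = 112.18866/253 = 0.4434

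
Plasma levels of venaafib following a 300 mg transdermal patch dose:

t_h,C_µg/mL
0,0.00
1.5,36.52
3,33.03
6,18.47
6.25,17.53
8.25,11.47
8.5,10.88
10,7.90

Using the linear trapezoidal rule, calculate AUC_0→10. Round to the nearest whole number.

Trapezoidal AUC_0→10:
  [0→1.5]: (0.00+36.52)/2 × 1.5 = 27.39
  [1.5→3]: (36.52+33.03)/2 × 1.5 = 52.1625
  [3→6]: (33.03+18.47)/2 × 3 = 77.25
  [6→6.25]: (18.47+17.53)/2 × 0.25 = 4.5
  [6.25→8.25]: (17.53+11.47)/2 × 2 = 29.0
  [8.25→8.5]: (11.47+10.88)/2 × 0.25 = 2.79375
  [8.5→10]: (10.88+7.90)/2 × 1.5 = 14.085
  Sum = 207.18125 µg/mL·h

AUC = 207 µg/mL·h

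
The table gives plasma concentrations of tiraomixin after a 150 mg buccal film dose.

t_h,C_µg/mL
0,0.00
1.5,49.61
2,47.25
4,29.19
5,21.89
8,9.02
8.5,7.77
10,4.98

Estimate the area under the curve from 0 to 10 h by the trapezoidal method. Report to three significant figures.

Trapezoidal AUC_0→10:
  [0→1.5]: (0.00+49.61)/2 × 1.5 = 37.2075
  [1.5→2]: (49.61+47.25)/2 × 0.5 = 24.215
  [2→4]: (47.25+29.19)/2 × 2 = 76.44
  [4→5]: (29.19+21.89)/2 × 1 = 25.54
  [5→8]: (21.89+9.02)/2 × 3 = 46.365
  [8→8.5]: (9.02+7.77)/2 × 0.5 = 4.1975
  [8.5→10]: (7.77+4.98)/2 × 1.5 = 9.5625
  Sum = 223.5275 µg/mL·h

AUC = 224 µg/mL·h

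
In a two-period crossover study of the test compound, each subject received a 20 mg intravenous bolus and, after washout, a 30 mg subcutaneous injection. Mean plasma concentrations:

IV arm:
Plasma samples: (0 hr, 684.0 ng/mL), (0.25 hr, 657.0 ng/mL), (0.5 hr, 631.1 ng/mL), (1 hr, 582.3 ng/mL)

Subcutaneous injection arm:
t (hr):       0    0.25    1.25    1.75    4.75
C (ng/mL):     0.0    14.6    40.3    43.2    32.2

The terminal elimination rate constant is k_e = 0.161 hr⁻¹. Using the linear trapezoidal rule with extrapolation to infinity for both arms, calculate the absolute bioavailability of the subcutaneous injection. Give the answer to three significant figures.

Trapezoidal AUC_0→1 (IV):
  [0→0.25]: (684.0+657.0)/2 × 0.25 = 167.625
  [0.25→0.5]: (657.0+631.1)/2 × 0.25 = 161.0125
  [0.5→1]: (631.1+582.3)/2 × 0.5 = 303.35
  Sum = 631.9875 ng/mL·hr
IV tail: 582.3/0.161 = 3616.770; AUC_iv,0→∞ = 631.9875 + 3616.770 = 4248.7575 ng/mL·hr
Trapezoidal AUC_0→4.75 (subcutaneous injection):
  [0→0.25]: (0.0+14.6)/2 × 0.25 = 1.825
  [0.25→1.25]: (14.6+40.3)/2 × 1 = 27.45
  [1.25→1.75]: (40.3+43.2)/2 × 0.5 = 20.875
  [1.75→4.75]: (43.2+32.2)/2 × 3 = 113.1
  Sum = 163.25 ng/mL·hr
subcutaneous injection tail: 32.2/0.161 = 200.000; AUC_ev,0→∞ = 163.25 + 200.000 = 363.25 ng/mL·hr
F = (AUC_ev/D_ev)/(AUC_iv/D_iv) = (363.25/30)/(4248.7575/20) = 12.1083/212.438 = 0.0570

F = 0.0570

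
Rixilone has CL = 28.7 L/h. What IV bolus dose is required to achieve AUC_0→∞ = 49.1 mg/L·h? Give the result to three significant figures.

Dose_iv = CL × AUC_0→∞
     = 28.7 × 49.1 = 1409.17 mg

Dose = 1410 mg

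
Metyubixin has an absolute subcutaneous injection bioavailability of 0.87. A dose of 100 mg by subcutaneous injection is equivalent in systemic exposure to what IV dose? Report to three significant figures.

D_iv = 87.0 mg

Systemic exposure from an extravascular dose = F × D_ev, so the equivalent IV dose is F × D_ev.
D_iv = F × D_ev = 0.87 × 100 = 87 mg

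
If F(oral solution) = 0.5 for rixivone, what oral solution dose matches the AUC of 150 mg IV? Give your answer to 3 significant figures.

For equal systemic exposure: F × D_ev = D_iv
D_ev = D_iv / F = 150 / 0.5 = 300 mg

D_oral = 300 mg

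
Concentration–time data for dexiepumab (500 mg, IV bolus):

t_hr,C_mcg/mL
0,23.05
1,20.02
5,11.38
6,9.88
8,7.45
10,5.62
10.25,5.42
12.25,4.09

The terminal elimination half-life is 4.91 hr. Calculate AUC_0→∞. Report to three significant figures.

Trapezoidal AUC_0→12.25:
  [0→1]: (23.05+20.02)/2 × 1 = 21.535
  [1→5]: (20.02+11.38)/2 × 4 = 62.8
  [5→6]: (11.38+9.88)/2 × 1 = 10.63
  [6→8]: (9.88+7.45)/2 × 2 = 17.33
  [8→10]: (7.45+5.62)/2 × 2 = 13.07
  [10→10.25]: (5.62+5.42)/2 × 0.25 = 1.38
  [10.25→12.25]: (5.42+4.09)/2 × 2 = 9.51
  Sum = 136.255 mcg/mL·hr
k_e = ln2 / t½ = 0.693147 / 4.91 = 0.1412 hr^-1
Extrapolated tail: C_last / k_e = 4.09 / 0.1412 = 28.966
AUC_0→∞ = 136.255 + 28.966 = 165.221 mcg/mL·hr

AUC = 165 mcg/mL·hr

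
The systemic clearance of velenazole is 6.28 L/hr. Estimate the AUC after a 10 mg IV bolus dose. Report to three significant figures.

AUC = 1.59 mg/L·hr

AUC_0→∞ = Dose_iv / CL
        = 10 / 6.28 = 1.59236 mg/L·hr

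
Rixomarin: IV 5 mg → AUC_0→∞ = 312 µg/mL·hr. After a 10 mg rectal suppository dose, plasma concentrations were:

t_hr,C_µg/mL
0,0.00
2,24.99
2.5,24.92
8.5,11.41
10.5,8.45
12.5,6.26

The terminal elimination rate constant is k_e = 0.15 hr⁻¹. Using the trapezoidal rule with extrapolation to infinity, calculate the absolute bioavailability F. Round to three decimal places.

Trapezoidal AUC_0→12.5 (rectal suppository):
  [0→2]: (0.00+24.99)/2 × 2 = 24.99
  [2→2.5]: (24.99+24.92)/2 × 0.5 = 12.4775
  [2.5→8.5]: (24.92+11.41)/2 × 6 = 108.99
  [8.5→10.5]: (11.41+8.45)/2 × 2 = 19.86
  [10.5→12.5]: (8.45+6.26)/2 × 2 = 14.71
  Sum = 181.0275 µg/mL·hr
Tail: C_last/k_e = 6.26/0.15 = 41.733
AUC_0→∞ (rectal suppository) = 181.0275 + 41.733 = 222.7605 µg/mL·hr
F = (AUC_ev/D_ev)/(AUC_iv/D_iv) = (222.7605/10)/(312/5) = 22.27605/62.4 = 0.3570

F = 0.357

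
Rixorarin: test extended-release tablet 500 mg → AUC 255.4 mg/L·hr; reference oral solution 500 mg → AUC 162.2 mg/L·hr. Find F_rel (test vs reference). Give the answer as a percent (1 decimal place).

F_rel = (AUC_test/D_test) / (AUC_ref/D_ref)
      = (255.4/500) / (162.2/500)
      = 0.5108 / 0.3244 = 1.5746 = 157.46%

F_rel = 157.5%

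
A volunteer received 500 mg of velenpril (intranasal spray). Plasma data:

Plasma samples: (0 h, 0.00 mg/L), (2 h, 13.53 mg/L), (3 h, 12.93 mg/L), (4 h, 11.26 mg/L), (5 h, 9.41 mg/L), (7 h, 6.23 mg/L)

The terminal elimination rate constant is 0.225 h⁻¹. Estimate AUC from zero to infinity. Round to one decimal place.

Trapezoidal AUC_0→7:
  [0→2]: (0.00+13.53)/2 × 2 = 13.53
  [2→3]: (13.53+12.93)/2 × 1 = 13.23
  [3→4]: (12.93+11.26)/2 × 1 = 12.095
  [4→5]: (11.26+9.41)/2 × 1 = 10.335
  [5→7]: (9.41+6.23)/2 × 2 = 15.64
  Sum = 64.83 mg/L·h
Extrapolated tail: C_last / k_e = 6.23 / 0.225 = 27.689
AUC_0→∞ = 64.83 + 27.689 = 92.519 mg/L·h

AUC = 92.5 mg/L·h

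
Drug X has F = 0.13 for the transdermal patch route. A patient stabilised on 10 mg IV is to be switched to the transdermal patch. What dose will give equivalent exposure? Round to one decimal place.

D_transdermal = 76.9 mg

For equal systemic exposure: F × D_ev = D_iv
D_ev = D_iv / F = 10 / 0.13 = 76.9231 mg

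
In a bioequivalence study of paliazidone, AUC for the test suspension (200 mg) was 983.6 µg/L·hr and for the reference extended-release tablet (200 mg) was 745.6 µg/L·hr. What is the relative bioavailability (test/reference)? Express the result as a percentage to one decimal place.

F_rel = (AUC_test/D_test) / (AUC_ref/D_ref)
      = (983.6/200) / (745.6/200)
      = 4.918 / 3.728 = 1.3192 = 131.92%

F_rel = 131.9%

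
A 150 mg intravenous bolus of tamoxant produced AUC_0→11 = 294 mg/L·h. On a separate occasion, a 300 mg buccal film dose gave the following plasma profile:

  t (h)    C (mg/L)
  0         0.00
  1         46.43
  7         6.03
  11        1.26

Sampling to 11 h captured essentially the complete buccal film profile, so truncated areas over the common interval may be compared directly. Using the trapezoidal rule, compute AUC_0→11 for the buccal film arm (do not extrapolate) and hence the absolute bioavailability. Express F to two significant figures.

Trapezoidal AUC_0→11 (buccal film):
  [0→1]: (0.00+46.43)/2 × 1 = 23.215
  [1→7]: (46.43+6.03)/2 × 6 = 157.38
  [7→11]: (6.03+1.26)/2 × 4 = 14.58
  Sum = 195.175 mg/L·h
F = (AUC_ev/D_ev)/(AUC_iv/D_iv) = (195.175/300)/(294/150) = 0.650583/1.96 = 0.3319

F = 0.33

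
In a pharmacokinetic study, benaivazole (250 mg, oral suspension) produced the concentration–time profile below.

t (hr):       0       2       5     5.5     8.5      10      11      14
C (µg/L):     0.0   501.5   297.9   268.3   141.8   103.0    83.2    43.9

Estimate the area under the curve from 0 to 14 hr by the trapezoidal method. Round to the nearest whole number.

AUC = 2925 µg/L·hr

Trapezoidal AUC_0→14:
  [0→2]: (0.0+501.5)/2 × 2 = 501.5
  [2→5]: (501.5+297.9)/2 × 3 = 1199.1
  [5→5.5]: (297.9+268.3)/2 × 0.5 = 141.55
  [5.5→8.5]: (268.3+141.8)/2 × 3 = 615.15
  [8.5→10]: (141.8+103.0)/2 × 1.5 = 183.6
  [10→11]: (103.0+83.2)/2 × 1 = 93.1
  [11→14]: (83.2+43.9)/2 × 3 = 190.65
  Sum = 2924.65 µg/L·hr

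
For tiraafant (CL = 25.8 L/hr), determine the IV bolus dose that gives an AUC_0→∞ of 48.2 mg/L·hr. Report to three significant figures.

Dose_iv = CL × AUC_0→∞
     = 25.8 × 48.2 = 1243.56 mg

Dose = 1240 mg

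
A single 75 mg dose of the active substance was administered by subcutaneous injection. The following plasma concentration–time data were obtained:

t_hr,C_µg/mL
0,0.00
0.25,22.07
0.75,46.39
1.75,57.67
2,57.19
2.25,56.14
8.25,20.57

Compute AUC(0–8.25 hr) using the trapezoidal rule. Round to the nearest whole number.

Trapezoidal AUC_0→8.25:
  [0→0.25]: (0.00+22.07)/2 × 0.25 = 2.75875
  [0.25→0.75]: (22.07+46.39)/2 × 0.5 = 17.115
  [0.75→1.75]: (46.39+57.67)/2 × 1 = 52.03
  [1.75→2]: (57.67+57.19)/2 × 0.25 = 14.3575
  [2→2.25]: (57.19+56.14)/2 × 0.25 = 14.16625
  [2.25→8.25]: (56.14+20.57)/2 × 6 = 230.13
  Sum = 330.5575 µg/mL·hr

AUC = 331 µg/mL·hr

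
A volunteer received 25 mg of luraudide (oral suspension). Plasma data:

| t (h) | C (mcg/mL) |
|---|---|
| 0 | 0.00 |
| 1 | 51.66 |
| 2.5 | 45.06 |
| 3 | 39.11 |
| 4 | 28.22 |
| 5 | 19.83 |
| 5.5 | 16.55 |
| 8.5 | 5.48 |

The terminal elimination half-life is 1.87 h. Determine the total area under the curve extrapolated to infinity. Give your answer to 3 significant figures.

Trapezoidal AUC_0→8.5:
  [0→1]: (0.00+51.66)/2 × 1 = 25.83
  [1→2.5]: (51.66+45.06)/2 × 1.5 = 72.54
  [2.5→3]: (45.06+39.11)/2 × 0.5 = 21.0425
  [3→4]: (39.11+28.22)/2 × 1 = 33.665
  [4→5]: (28.22+19.83)/2 × 1 = 24.025
  [5→5.5]: (19.83+16.55)/2 × 0.5 = 9.095
  [5.5→8.5]: (16.55+5.48)/2 × 3 = 33.045
  Sum = 219.2425 mcg/mL·h
k_e = ln2 / t½ = 0.693147 / 1.87 = 0.3707 h^-1
Extrapolated tail: C_last / k_e = 5.48 / 0.3707 = 14.783
AUC_0→∞ = 219.2425 + 14.783 = 234.0255 mcg/mL·h

AUC = 234 mcg/mL·h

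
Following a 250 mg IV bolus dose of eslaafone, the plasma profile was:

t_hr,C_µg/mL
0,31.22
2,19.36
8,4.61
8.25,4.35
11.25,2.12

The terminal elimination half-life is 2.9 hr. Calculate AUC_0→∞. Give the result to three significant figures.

Trapezoidal AUC_0→11.25:
  [0→2]: (31.22+19.36)/2 × 2 = 50.58
  [2→8]: (19.36+4.61)/2 × 6 = 71.91
  [8→8.25]: (4.61+4.35)/2 × 0.25 = 1.12
  [8.25→11.25]: (4.35+2.12)/2 × 3 = 9.705
  Sum = 133.315 µg/mL·hr
k_e = ln2 / t½ = 0.693147 / 2.9 = 0.2390 hr^-1
Extrapolated tail: C_last / k_e = 2.12 / 0.239 = 8.870
AUC_0→∞ = 133.315 + 8.870 = 142.185 µg/mL·hr

AUC = 142 µg/mL·hr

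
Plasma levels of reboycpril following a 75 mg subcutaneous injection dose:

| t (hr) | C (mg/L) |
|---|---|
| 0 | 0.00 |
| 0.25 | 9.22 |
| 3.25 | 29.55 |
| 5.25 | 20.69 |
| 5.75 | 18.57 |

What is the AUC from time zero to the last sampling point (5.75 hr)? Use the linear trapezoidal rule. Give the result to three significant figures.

AUC = 119 mg/L·hr

Trapezoidal AUC_0→5.75:
  [0→0.25]: (0.00+9.22)/2 × 0.25 = 1.1525
  [0.25→3.25]: (9.22+29.55)/2 × 3 = 58.155
  [3.25→5.25]: (29.55+20.69)/2 × 2 = 50.24
  [5.25→5.75]: (20.69+18.57)/2 × 0.5 = 9.815
  Sum = 119.3625 mg/L·hr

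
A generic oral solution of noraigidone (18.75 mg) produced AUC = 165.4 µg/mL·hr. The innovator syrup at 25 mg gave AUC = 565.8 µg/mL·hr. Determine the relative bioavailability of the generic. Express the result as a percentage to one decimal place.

F_rel = 39.0%

F_rel = (AUC_test/D_test) / (AUC_ref/D_ref)
      = (165.4/18.75) / (565.8/25)
      = 8.82133 / 22.632 = 0.3898 = 38.98%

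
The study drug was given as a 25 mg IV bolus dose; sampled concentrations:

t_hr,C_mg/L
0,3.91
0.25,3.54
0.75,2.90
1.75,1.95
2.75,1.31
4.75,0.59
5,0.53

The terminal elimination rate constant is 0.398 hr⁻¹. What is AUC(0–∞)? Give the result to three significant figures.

Trapezoidal AUC_0→5:
  [0→0.25]: (3.91+3.54)/2 × 0.25 = 0.93125
  [0.25→0.75]: (3.54+2.90)/2 × 0.5 = 1.61
  [0.75→1.75]: (2.90+1.95)/2 × 1 = 2.425
  [1.75→2.75]: (1.95+1.31)/2 × 1 = 1.63
  [2.75→4.75]: (1.31+0.59)/2 × 2 = 1.9
  [4.75→5]: (0.59+0.53)/2 × 0.25 = 0.14
  Sum = 8.63625 mg/L·hr
Extrapolated tail: C_last / k_e = 0.53 / 0.398 = 1.332
AUC_0→∞ = 8.63625 + 1.332 = 9.96825 mg/L·hr

AUC = 9.97 mg/L·hr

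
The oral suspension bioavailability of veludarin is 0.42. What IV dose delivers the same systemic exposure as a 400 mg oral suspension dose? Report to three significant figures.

D_iv = 168 mg

Systemic exposure from an extravascular dose = F × D_ev, so the equivalent IV dose is F × D_ev.
D_iv = F × D_ev = 0.42 × 400 = 168 mg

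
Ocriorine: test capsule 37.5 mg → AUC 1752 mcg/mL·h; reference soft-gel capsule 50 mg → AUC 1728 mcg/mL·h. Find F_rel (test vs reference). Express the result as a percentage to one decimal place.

F_rel = (AUC_test/D_test) / (AUC_ref/D_ref)
      = (1752/37.5) / (1728/50)
      = 46.72 / 34.56 = 1.3519 = 135.19%

F_rel = 135.2%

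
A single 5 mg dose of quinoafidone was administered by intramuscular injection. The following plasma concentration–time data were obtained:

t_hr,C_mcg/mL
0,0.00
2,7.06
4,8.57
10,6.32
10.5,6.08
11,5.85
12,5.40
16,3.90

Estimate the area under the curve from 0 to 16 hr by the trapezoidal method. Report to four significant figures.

Trapezoidal AUC_0→16:
  [0→2]: (0.00+7.06)/2 × 2 = 7.06
  [2→4]: (7.06+8.57)/2 × 2 = 15.63
  [4→10]: (8.57+6.32)/2 × 6 = 44.67
  [10→10.5]: (6.32+6.08)/2 × 0.5 = 3.1
  [10.5→11]: (6.08+5.85)/2 × 0.5 = 2.9825
  [11→12]: (5.85+5.40)/2 × 1 = 5.625
  [12→16]: (5.40+3.90)/2 × 4 = 18.6
  Sum = 97.6675 mcg/mL·hr

AUC = 97.67 mcg/mL·hr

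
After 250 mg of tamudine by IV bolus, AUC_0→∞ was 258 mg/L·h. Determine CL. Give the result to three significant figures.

CL = Dose_iv / AUC_0→∞
   = 250 / 258 = 0.968992 L/h

CL = 0.969 L/h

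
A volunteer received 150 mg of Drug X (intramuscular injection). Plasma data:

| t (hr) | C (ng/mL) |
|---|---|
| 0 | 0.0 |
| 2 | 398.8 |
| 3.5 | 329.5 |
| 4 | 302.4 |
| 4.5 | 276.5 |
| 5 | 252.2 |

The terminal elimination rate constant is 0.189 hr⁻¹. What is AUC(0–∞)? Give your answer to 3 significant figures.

Trapezoidal AUC_0→5:
  [0→2]: (0.0+398.8)/2 × 2 = 398.8
  [2→3.5]: (398.8+329.5)/2 × 1.5 = 546.225
  [3.5→4]: (329.5+302.4)/2 × 0.5 = 157.975
  [4→4.5]: (302.4+276.5)/2 × 0.5 = 144.725
  [4.5→5]: (276.5+252.2)/2 × 0.5 = 132.175
  Sum = 1379.9 ng/mL·hr
Extrapolated tail: C_last / k_e = 252.2 / 0.189 = 1334.392
AUC_0→∞ = 1379.9 + 1334.392 = 2714.292 ng/mL·hr

AUC = 2710 ng/mL·hr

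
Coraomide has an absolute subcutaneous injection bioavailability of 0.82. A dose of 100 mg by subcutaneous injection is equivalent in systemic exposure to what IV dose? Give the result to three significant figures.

D_iv = 82.0 mg

Systemic exposure from an extravascular dose = F × D_ev, so the equivalent IV dose is F × D_ev.
D_iv = F × D_ev = 0.82 × 100 = 82 mg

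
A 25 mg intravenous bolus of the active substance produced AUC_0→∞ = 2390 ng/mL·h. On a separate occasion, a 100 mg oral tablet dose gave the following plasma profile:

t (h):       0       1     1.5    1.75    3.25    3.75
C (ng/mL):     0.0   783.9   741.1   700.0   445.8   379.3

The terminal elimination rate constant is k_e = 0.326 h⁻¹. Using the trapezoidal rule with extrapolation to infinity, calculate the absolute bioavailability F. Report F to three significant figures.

F = 0.333

Trapezoidal AUC_0→3.75 (oral tablet):
  [0→1]: (0.0+783.9)/2 × 1 = 391.95
  [1→1.5]: (783.9+741.1)/2 × 0.5 = 381.25
  [1.5→1.75]: (741.1+700.0)/2 × 0.25 = 180.1375
  [1.75→3.25]: (700.0+445.8)/2 × 1.5 = 859.35
  [3.25→3.75]: (445.8+379.3)/2 × 0.5 = 206.275
  Sum = 2018.9625 ng/mL·h
Tail: C_last/k_e = 379.3/0.326 = 1163.497
AUC_0→∞ (oral tablet) = 2018.9625 + 1163.497 = 3182.4595 ng/mL·h
F = (AUC_ev/D_ev)/(AUC_iv/D_iv) = (3182.4595/100)/(2390/25) = 31.824595/95.6 = 0.3329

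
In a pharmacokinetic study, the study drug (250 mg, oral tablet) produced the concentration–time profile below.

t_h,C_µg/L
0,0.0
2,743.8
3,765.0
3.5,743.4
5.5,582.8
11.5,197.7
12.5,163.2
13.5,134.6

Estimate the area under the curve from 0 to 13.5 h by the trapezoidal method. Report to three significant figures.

AUC = 5870 µg/L·h

Trapezoidal AUC_0→13.5:
  [0→2]: (0.0+743.8)/2 × 2 = 743.8
  [2→3]: (743.8+765.0)/2 × 1 = 754.4
  [3→3.5]: (765.0+743.4)/2 × 0.5 = 377.1
  [3.5→5.5]: (743.4+582.8)/2 × 2 = 1326.2
  [5.5→11.5]: (582.8+197.7)/2 × 6 = 2341.5
  [11.5→12.5]: (197.7+163.2)/2 × 1 = 180.45
  [12.5→13.5]: (163.2+134.6)/2 × 1 = 148.9
  Sum = 5872.35 µg/L·h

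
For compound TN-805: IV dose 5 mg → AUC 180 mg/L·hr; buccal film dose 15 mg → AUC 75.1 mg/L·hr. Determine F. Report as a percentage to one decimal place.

F = (AUC_ev / D_ev) / (AUC_iv / D_iv)
  = (75.1/15) / (180/5)
  = 5.00667 / 36 = 0.1391
  = 13.91%

F = 13.9%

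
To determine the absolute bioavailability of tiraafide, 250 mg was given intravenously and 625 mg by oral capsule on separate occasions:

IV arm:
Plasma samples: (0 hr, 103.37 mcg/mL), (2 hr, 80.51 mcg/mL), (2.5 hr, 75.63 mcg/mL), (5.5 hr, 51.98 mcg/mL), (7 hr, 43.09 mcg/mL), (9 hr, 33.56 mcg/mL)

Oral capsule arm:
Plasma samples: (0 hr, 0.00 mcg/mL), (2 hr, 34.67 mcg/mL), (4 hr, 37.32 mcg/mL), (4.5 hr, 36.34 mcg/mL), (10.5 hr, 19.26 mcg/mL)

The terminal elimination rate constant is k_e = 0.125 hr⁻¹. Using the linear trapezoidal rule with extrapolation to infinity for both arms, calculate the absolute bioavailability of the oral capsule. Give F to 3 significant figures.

Trapezoidal AUC_0→9 (IV):
  [0→2]: (103.37+80.51)/2 × 2 = 183.88
  [2→2.5]: (80.51+75.63)/2 × 0.5 = 39.035
  [2.5→5.5]: (75.63+51.98)/2 × 3 = 191.415
  [5.5→7]: (51.98+43.09)/2 × 1.5 = 71.3025
  [7→9]: (43.09+33.56)/2 × 2 = 76.65
  Sum = 562.2825 mcg/mL·hr
IV tail: 33.56/0.125 = 268.480; AUC_iv,0→∞ = 562.2825 + 268.480 = 830.7625 mcg/mL·hr
Trapezoidal AUC_0→10.5 (oral capsule):
  [0→2]: (0.00+34.67)/2 × 2 = 34.67
  [2→4]: (34.67+37.32)/2 × 2 = 71.99
  [4→4.5]: (37.32+36.34)/2 × 0.5 = 18.415
  [4.5→10.5]: (36.34+19.26)/2 × 6 = 166.8
  Sum = 291.875 mcg/mL·hr
oral capsule tail: 19.26/0.125 = 154.080; AUC_ev,0→∞ = 291.875 + 154.080 = 445.955 mcg/mL·hr
F = (AUC_ev/D_ev)/(AUC_iv/D_iv) = (445.955/625)/(830.7625/250) = 0.713528/3.32305 = 0.2147

F = 0.215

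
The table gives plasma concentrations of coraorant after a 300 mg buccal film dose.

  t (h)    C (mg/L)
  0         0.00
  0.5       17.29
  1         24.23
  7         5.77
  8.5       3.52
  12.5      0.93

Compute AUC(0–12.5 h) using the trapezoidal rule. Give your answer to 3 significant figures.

Trapezoidal AUC_0→12.5:
  [0→0.5]: (0.00+17.29)/2 × 0.5 = 4.3225
  [0.5→1]: (17.29+24.23)/2 × 0.5 = 10.38
  [1→7]: (24.23+5.77)/2 × 6 = 90.0
  [7→8.5]: (5.77+3.52)/2 × 1.5 = 6.9675
  [8.5→12.5]: (3.52+0.93)/2 × 4 = 8.9
  Sum = 120.57 mg/L·h

AUC = 121 mg/L·h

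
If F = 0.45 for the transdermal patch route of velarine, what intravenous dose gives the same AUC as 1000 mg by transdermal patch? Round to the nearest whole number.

Systemic exposure from an extravascular dose = F × D_ev, so the equivalent IV dose is F × D_ev.
D_iv = F × D_ev = 0.45 × 1000 = 450 mg

D_iv = 450 mg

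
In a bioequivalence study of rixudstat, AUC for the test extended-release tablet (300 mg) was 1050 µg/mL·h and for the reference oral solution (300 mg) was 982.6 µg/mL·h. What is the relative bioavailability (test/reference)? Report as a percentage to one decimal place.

F_rel = 106.9%

F_rel = (AUC_test/D_test) / (AUC_ref/D_ref)
      = (1050/300) / (982.6/300)
      = 3.5 / 3.27533 = 1.0686 = 106.86%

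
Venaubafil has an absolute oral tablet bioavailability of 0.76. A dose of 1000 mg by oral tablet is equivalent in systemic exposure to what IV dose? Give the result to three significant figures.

Systemic exposure from an extravascular dose = F × D_ev, so the equivalent IV dose is F × D_ev.
D_iv = F × D_ev = 0.76 × 1000 = 760 mg

D_iv = 760 mg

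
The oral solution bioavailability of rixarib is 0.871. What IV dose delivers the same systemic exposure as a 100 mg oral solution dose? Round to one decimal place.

D_iv = 87.1 mg

Systemic exposure from an extravascular dose = F × D_ev, so the equivalent IV dose is F × D_ev.
D_iv = F × D_ev = 0.871 × 100 = 87.1 mg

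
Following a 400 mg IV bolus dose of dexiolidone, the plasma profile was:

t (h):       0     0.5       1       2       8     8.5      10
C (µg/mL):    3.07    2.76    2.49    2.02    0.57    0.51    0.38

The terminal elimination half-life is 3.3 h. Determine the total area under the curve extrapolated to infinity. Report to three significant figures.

Trapezoidal AUC_0→10:
  [0→0.5]: (3.07+2.76)/2 × 0.5 = 1.4575
  [0.5→1]: (2.76+2.49)/2 × 0.5 = 1.3125
  [1→2]: (2.49+2.02)/2 × 1 = 2.255
  [2→8]: (2.02+0.57)/2 × 6 = 7.77
  [8→8.5]: (0.57+0.51)/2 × 0.5 = 0.27
  [8.5→10]: (0.51+0.38)/2 × 1.5 = 0.6675
  Sum = 13.7325 µg/mL·h
k_e = ln2 / t½ = 0.693147 / 3.3 = 0.2100 h^-1
Extrapolated tail: C_last / k_e = 0.38 / 0.21 = 1.810
AUC_0→∞ = 13.7325 + 1.810 = 15.5425 µg/mL·h

AUC = 15.5 µg/mL·h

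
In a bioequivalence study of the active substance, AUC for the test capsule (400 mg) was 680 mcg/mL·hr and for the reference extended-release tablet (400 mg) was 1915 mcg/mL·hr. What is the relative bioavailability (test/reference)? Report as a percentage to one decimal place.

F_rel = (AUC_test/D_test) / (AUC_ref/D_ref)
      = (680/400) / (1915/400)
      = 1.7 / 4.7875 = 0.3551 = 35.51%

F_rel = 35.5%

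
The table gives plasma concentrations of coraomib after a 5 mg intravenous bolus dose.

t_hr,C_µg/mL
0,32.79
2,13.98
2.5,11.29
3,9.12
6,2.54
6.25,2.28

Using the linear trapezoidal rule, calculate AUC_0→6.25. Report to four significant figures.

AUC = 76.28 µg/mL·hr

Trapezoidal AUC_0→6.25:
  [0→2]: (32.79+13.98)/2 × 2 = 46.77
  [2→2.5]: (13.98+11.29)/2 × 0.5 = 6.3175
  [2.5→3]: (11.29+9.12)/2 × 0.5 = 5.1025
  [3→6]: (9.12+2.54)/2 × 3 = 17.49
  [6→6.25]: (2.54+2.28)/2 × 0.25 = 0.6025
  Sum = 76.2825 µg/mL·hr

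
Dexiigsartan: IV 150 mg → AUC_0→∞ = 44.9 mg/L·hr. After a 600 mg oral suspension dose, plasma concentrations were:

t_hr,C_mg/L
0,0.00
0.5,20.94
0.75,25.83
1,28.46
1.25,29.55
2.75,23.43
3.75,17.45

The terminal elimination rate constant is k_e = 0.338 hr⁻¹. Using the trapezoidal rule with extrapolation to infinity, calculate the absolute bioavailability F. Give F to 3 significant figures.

Trapezoidal AUC_0→3.75 (oral suspension):
  [0→0.5]: (0.00+20.94)/2 × 0.5 = 5.235
  [0.5→0.75]: (20.94+25.83)/2 × 0.25 = 5.84625
  [0.75→1]: (25.83+28.46)/2 × 0.25 = 6.78625
  [1→1.25]: (28.46+29.55)/2 × 0.25 = 7.25125
  [1.25→2.75]: (29.55+23.43)/2 × 1.5 = 39.735
  [2.75→3.75]: (23.43+17.45)/2 × 1 = 20.44
  Sum = 85.29375 mg/L·hr
Tail: C_last/k_e = 17.45/0.338 = 51.627
AUC_0→∞ (oral suspension) = 85.29375 + 51.627 = 136.92075 mg/L·hr
F = (AUC_ev/D_ev)/(AUC_iv/D_iv) = (136.92075/600)/(44.9/150) = 0.22820125/0.299333 = 0.7624

F = 0.762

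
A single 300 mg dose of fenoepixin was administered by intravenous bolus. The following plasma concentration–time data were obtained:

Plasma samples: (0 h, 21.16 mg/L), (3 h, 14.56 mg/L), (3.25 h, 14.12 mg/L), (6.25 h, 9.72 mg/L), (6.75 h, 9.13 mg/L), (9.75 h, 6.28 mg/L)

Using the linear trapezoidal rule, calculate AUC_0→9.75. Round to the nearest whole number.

AUC = 121 mg/L·h

Trapezoidal AUC_0→9.75:
  [0→3]: (21.16+14.56)/2 × 3 = 53.58
  [3→3.25]: (14.56+14.12)/2 × 0.25 = 3.585
  [3.25→6.25]: (14.12+9.72)/2 × 3 = 35.76
  [6.25→6.75]: (9.72+9.13)/2 × 0.5 = 4.7125
  [6.75→9.75]: (9.13+6.28)/2 × 3 = 23.115
  Sum = 120.7525 mg/L·h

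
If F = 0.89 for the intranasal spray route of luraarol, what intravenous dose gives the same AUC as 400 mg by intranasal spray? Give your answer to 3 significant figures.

D_iv = 356 mg

Systemic exposure from an extravascular dose = F × D_ev, so the equivalent IV dose is F × D_ev.
D_iv = F × D_ev = 0.89 × 400 = 356 mg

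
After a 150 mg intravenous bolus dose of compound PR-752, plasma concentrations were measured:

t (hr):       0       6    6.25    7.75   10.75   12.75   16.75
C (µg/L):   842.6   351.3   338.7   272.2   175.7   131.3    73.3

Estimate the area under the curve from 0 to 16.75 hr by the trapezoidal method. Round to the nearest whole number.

Trapezoidal AUC_0→16.75:
  [0→6]: (842.6+351.3)/2 × 6 = 3581.7
  [6→6.25]: (351.3+338.7)/2 × 0.25 = 86.25
  [6.25→7.75]: (338.7+272.2)/2 × 1.5 = 458.175
  [7.75→10.75]: (272.2+175.7)/2 × 3 = 671.85
  [10.75→12.75]: (175.7+131.3)/2 × 2 = 307.0
  [12.75→16.75]: (131.3+73.3)/2 × 4 = 409.2
  Sum = 5514.175 µg/L·hr

AUC = 5514 µg/L·hr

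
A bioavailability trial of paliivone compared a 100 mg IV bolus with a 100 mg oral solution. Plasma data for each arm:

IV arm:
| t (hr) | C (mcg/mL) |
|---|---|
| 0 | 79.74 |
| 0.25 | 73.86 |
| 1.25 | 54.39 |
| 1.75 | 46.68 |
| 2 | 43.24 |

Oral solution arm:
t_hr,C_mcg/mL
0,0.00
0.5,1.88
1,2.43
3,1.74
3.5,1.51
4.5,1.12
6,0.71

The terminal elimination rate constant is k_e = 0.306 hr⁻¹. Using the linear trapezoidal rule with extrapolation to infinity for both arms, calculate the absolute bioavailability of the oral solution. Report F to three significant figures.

Trapezoidal AUC_0→2 (IV):
  [0→0.25]: (79.74+73.86)/2 × 0.25 = 19.2
  [0.25→1.25]: (73.86+54.39)/2 × 1 = 64.125
  [1.25→1.75]: (54.39+46.68)/2 × 0.5 = 25.2675
  [1.75→2]: (46.68+43.24)/2 × 0.25 = 11.24
  Sum = 119.8325 mcg/mL·hr
IV tail: 43.24/0.306 = 141.307; AUC_iv,0→∞ = 119.8325 + 141.307 = 261.1395 mcg/mL·hr
Trapezoidal AUC_0→6 (oral solution):
  [0→0.5]: (0.00+1.88)/2 × 0.5 = 0.47
  [0.5→1]: (1.88+2.43)/2 × 0.5 = 1.0775
  [1→3]: (2.43+1.74)/2 × 2 = 4.17
  [3→3.5]: (1.74+1.51)/2 × 0.5 = 0.8125
  [3.5→4.5]: (1.51+1.12)/2 × 1 = 1.315
  [4.5→6]: (1.12+0.71)/2 × 1.5 = 1.3725
  Sum = 9.2175 mcg/mL·hr
oral solution tail: 0.71/0.306 = 2.320; AUC_ev,0→∞ = 9.2175 + 2.320 = 11.5375 mcg/mL·hr
F = (AUC_ev/D_ev)/(AUC_iv/D_iv) = (11.5375/100)/(261.1395/100) = 0.115375/2.611395 = 0.0442

F = 0.0442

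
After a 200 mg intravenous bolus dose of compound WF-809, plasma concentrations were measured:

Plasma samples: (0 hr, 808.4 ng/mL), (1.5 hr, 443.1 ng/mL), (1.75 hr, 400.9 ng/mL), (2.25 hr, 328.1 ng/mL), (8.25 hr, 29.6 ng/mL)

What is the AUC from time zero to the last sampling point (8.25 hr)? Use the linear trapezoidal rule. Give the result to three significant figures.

AUC = 2300 ng/mL·hr

Trapezoidal AUC_0→8.25:
  [0→1.5]: (808.4+443.1)/2 × 1.5 = 938.625
  [1.5→1.75]: (443.1+400.9)/2 × 0.25 = 105.5
  [1.75→2.25]: (400.9+328.1)/2 × 0.5 = 182.25
  [2.25→8.25]: (328.1+29.6)/2 × 6 = 1073.1
  Sum = 2299.475 ng/mL·hr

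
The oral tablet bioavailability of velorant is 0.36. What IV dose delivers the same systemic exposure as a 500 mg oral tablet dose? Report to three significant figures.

D_iv = 180 mg

Systemic exposure from an extravascular dose = F × D_ev, so the equivalent IV dose is F × D_ev.
D_iv = F × D_ev = 0.36 × 500 = 180 mg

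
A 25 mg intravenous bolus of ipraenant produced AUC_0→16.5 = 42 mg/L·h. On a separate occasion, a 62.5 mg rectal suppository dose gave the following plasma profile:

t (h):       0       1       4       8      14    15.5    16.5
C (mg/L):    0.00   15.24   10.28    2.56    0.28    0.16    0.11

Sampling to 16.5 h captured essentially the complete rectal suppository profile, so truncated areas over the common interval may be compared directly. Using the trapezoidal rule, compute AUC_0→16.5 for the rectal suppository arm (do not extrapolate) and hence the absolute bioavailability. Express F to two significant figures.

F = 0.77

Trapezoidal AUC_0→16.5 (rectal suppository):
  [0→1]: (0.00+15.24)/2 × 1 = 7.62
  [1→4]: (15.24+10.28)/2 × 3 = 38.28
  [4→8]: (10.28+2.56)/2 × 4 = 25.68
  [8→14]: (2.56+0.28)/2 × 6 = 8.52
  [14→15.5]: (0.28+0.16)/2 × 1.5 = 0.33
  [15.5→16.5]: (0.16+0.11)/2 × 1 = 0.135
  Sum = 80.565 mg/L·h
F = (AUC_ev/D_ev)/(AUC_iv/D_iv) = (80.565/62.5)/(42/25) = 1.28904/1.68 = 0.7673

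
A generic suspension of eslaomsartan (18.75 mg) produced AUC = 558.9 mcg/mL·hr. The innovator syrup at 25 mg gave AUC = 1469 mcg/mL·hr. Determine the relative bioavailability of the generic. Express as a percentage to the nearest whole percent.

F_rel = 51%

F_rel = (AUC_test/D_test) / (AUC_ref/D_ref)
      = (558.9/18.75) / (1469/25)
      = 29.808 / 58.76 = 0.5073 = 50.73%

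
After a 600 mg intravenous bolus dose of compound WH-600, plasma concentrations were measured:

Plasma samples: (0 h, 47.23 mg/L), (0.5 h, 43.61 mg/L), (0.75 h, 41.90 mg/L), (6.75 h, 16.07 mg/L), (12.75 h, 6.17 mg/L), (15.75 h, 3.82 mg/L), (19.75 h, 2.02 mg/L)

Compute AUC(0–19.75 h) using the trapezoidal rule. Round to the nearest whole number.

Trapezoidal AUC_0→19.75:
  [0→0.5]: (47.23+43.61)/2 × 0.5 = 22.71
  [0.5→0.75]: (43.61+41.90)/2 × 0.25 = 10.68875
  [0.75→6.75]: (41.90+16.07)/2 × 6 = 173.91
  [6.75→12.75]: (16.07+6.17)/2 × 6 = 66.72
  [12.75→15.75]: (6.17+3.82)/2 × 3 = 14.985
  [15.75→19.75]: (3.82+2.02)/2 × 4 = 11.68
  Sum = 300.69375 mg/L·h

AUC = 301 mg/L·h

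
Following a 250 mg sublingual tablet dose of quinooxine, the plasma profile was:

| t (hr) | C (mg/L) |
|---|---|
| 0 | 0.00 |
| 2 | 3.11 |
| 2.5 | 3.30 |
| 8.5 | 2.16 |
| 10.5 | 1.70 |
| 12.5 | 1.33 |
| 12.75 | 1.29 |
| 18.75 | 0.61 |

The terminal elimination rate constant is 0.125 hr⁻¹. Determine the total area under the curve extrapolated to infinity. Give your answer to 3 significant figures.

Trapezoidal AUC_0→18.75:
  [0→2]: (0.00+3.11)/2 × 2 = 3.11
  [2→2.5]: (3.11+3.30)/2 × 0.5 = 1.6025
  [2.5→8.5]: (3.30+2.16)/2 × 6 = 16.38
  [8.5→10.5]: (2.16+1.70)/2 × 2 = 3.86
  [10.5→12.5]: (1.70+1.33)/2 × 2 = 3.03
  [12.5→12.75]: (1.33+1.29)/2 × 0.25 = 0.3275
  [12.75→18.75]: (1.29+0.61)/2 × 6 = 5.7
  Sum = 34.01 mg/L·hr
Extrapolated tail: C_last / k_e = 0.61 / 0.125 = 4.880
AUC_0→∞ = 34.01 + 4.880 = 38.89 mg/L·hr

AUC = 38.9 mg/L·hr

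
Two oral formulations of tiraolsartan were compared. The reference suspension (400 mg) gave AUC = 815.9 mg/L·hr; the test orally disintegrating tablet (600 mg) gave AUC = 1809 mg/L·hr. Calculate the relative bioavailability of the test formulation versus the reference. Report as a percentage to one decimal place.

F_rel = (AUC_test/D_test) / (AUC_ref/D_ref)
      = (1809/600) / (815.9/400)
      = 3.015 / 2.03975 = 1.4781 = 147.81%

F_rel = 147.8%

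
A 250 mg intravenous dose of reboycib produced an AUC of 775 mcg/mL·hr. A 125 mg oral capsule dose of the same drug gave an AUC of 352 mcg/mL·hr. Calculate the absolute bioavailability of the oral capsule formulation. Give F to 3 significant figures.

F = 0.908

F = (AUC_ev / D_ev) / (AUC_iv / D_iv)
  = (352/125) / (775/250)
  = 2.816 / 3.1 = 0.9084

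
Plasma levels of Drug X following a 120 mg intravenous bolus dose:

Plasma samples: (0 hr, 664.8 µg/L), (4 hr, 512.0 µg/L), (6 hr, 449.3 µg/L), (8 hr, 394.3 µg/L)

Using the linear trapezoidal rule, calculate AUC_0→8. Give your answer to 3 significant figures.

AUC = 4160 µg/L·hr

Trapezoidal AUC_0→8:
  [0→4]: (664.8+512.0)/2 × 4 = 2353.6
  [4→6]: (512.0+449.3)/2 × 2 = 961.3
  [6→8]: (449.3+394.3)/2 × 2 = 843.6
  Sum = 4158.5 µg/L·hr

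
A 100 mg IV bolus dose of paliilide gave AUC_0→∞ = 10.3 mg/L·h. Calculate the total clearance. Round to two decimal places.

CL = 9.71 L/h

CL = Dose_iv / AUC_0→∞
   = 100 / 10.3 = 9.70874 L/h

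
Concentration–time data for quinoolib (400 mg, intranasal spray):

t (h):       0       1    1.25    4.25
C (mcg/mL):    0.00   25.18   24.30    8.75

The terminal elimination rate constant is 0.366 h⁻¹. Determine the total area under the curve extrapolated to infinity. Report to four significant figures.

Trapezoidal AUC_0→4.25:
  [0→1]: (0.00+25.18)/2 × 1 = 12.59
  [1→1.25]: (25.18+24.30)/2 × 0.25 = 6.185
  [1.25→4.25]: (24.30+8.75)/2 × 3 = 49.575
  Sum = 68.35 mcg/mL·h
Extrapolated tail: C_last / k_e = 8.75 / 0.366 = 23.907
AUC_0→∞ = 68.35 + 23.907 = 92.257 mcg/mL·h

AUC = 92.26 mcg/mL·h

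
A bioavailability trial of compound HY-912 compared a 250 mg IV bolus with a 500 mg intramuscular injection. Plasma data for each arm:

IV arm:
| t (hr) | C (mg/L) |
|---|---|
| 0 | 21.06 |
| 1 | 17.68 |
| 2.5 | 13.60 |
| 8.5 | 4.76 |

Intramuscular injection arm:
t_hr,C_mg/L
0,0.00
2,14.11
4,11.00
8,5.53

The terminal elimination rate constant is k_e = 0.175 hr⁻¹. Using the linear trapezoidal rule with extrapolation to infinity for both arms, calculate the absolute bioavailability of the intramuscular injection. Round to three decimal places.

Trapezoidal AUC_0→8.5 (IV):
  [0→1]: (21.06+17.68)/2 × 1 = 19.37
  [1→2.5]: (17.68+13.60)/2 × 1.5 = 23.46
  [2.5→8.5]: (13.60+4.76)/2 × 6 = 55.08
  Sum = 97.91 mg/L·hr
IV tail: 4.76/0.175 = 27.200; AUC_iv,0→∞ = 97.91 + 27.200 = 125.11 mg/L·hr
Trapezoidal AUC_0→8 (intramuscular injection):
  [0→2]: (0.00+14.11)/2 × 2 = 14.11
  [2→4]: (14.11+11.00)/2 × 2 = 25.11
  [4→8]: (11.00+5.53)/2 × 4 = 33.06
  Sum = 72.28 mg/L·hr
intramuscular injection tail: 5.53/0.175 = 31.600; AUC_ev,0→∞ = 72.28 + 31.600 = 103.88 mg/L·hr
F = (AUC_ev/D_ev)/(AUC_iv/D_iv) = (103.88/500)/(125.11/250) = 0.20776/0.50044 = 0.4152

F = 0.415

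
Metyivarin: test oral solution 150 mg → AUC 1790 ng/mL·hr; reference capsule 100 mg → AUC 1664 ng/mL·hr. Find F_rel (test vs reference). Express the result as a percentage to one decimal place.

F_rel = 71.7%

F_rel = (AUC_test/D_test) / (AUC_ref/D_ref)
      = (1790/150) / (1664/100)
      = 11.9333 / 16.64 = 0.7171 = 71.71%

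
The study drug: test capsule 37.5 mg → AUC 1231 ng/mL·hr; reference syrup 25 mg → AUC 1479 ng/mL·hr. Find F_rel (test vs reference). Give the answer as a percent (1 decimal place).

F_rel = (AUC_test/D_test) / (AUC_ref/D_ref)
      = (1231/37.5) / (1479/25)
      = 32.8267 / 59.16 = 0.5549 = 55.49%

F_rel = 55.5%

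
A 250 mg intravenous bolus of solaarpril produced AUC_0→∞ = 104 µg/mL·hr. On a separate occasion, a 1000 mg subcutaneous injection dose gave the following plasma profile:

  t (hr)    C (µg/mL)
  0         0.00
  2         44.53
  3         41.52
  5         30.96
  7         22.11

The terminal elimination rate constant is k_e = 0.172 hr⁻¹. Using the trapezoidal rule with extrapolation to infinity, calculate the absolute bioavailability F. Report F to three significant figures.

Trapezoidal AUC_0→7 (subcutaneous injection):
  [0→2]: (0.00+44.53)/2 × 2 = 44.53
  [2→3]: (44.53+41.52)/2 × 1 = 43.025
  [3→5]: (41.52+30.96)/2 × 2 = 72.48
  [5→7]: (30.96+22.11)/2 × 2 = 53.07
  Sum = 213.105 µg/mL·hr
Tail: C_last/k_e = 22.11/0.172 = 128.547
AUC_0→∞ (subcutaneous injection) = 213.105 + 128.547 = 341.652 µg/mL·hr
F = (AUC_ev/D_ev)/(AUC_iv/D_iv) = (341.652/1000)/(104/250) = 0.341652/0.416 = 0.8213

F = 0.821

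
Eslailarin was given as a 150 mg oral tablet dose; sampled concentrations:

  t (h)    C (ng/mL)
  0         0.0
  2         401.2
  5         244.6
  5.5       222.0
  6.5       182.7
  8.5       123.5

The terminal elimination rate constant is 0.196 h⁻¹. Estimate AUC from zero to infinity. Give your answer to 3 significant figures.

Trapezoidal AUC_0→8.5:
  [0→2]: (0.0+401.2)/2 × 2 = 401.2
  [2→5]: (401.2+244.6)/2 × 3 = 968.7
  [5→5.5]: (244.6+222.0)/2 × 0.5 = 116.65
  [5.5→6.5]: (222.0+182.7)/2 × 1 = 202.35
  [6.5→8.5]: (182.7+123.5)/2 × 2 = 306.2
  Sum = 1995.1 ng/mL·h
Extrapolated tail: C_last / k_e = 123.5 / 0.196 = 630.102
AUC_0→∞ = 1995.1 + 630.102 = 2625.202 ng/mL·h

AUC = 2630 ng/mL·h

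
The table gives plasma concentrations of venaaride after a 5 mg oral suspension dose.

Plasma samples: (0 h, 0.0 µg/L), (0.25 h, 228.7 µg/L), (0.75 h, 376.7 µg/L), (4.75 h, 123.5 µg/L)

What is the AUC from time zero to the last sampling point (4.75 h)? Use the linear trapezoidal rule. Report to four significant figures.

AUC = 1180 µg/L·h

Trapezoidal AUC_0→4.75:
  [0→0.25]: (0.0+228.7)/2 × 0.25 = 28.5875
  [0.25→0.75]: (228.7+376.7)/2 × 0.5 = 151.35
  [0.75→4.75]: (376.7+123.5)/2 × 4 = 1000.4
  Sum = 1180.3375 µg/L·h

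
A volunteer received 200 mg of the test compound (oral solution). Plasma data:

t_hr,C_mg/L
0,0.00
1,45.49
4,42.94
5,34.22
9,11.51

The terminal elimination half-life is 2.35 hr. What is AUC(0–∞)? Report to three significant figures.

AUC = 324 mg/L·hr

Trapezoidal AUC_0→9:
  [0→1]: (0.00+45.49)/2 × 1 = 22.745
  [1→4]: (45.49+42.94)/2 × 3 = 132.645
  [4→5]: (42.94+34.22)/2 × 1 = 38.58
  [5→9]: (34.22+11.51)/2 × 4 = 91.46
  Sum = 285.43 mg/L·hr
k_e = ln2 / t½ = 0.693147 / 2.35 = 0.2950 hr^-1
Extrapolated tail: C_last / k_e = 11.51 / 0.295 = 39.017
AUC_0→∞ = 285.43 + 39.017 = 324.447 mg/L·hr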